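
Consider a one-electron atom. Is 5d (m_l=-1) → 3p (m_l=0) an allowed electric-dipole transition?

l: 2 → 1 (Δl = -1). Δl = ±1 passes.
Δm_l = 0 − (-1) = +1. E1 requires Δm_l = 0, ±1: passes.
All E1 selection rules are satisfied.

allowed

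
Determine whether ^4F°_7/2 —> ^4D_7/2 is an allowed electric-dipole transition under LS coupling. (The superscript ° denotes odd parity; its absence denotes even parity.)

allowed

Parity must change: odd → even — passes.
ΔS = 0: S: 3/2 → 3/2 — passes.
ΔL = 0, ±1 (not L=0↔0): L: 3 → 2, ΔL = -1 — passes.
ΔJ = 0, ±1 (not J=0↔0): J: 7/2 → 7/2, ΔJ = +0 — passes.
All four E1 rules are satisfied.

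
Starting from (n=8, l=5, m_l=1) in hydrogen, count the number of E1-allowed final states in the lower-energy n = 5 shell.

E1 requires Δl = ±1, so l_f ∈ {4, 6}; with 0 ≤ l_f ≤ n_f−1 = 4, the allowed l_f values are {4}.
For l_f = 4: m_f ∈ {m_i−1, m_i, m_i+1} ∩ [−4, 4] = {0, 1, 2} → 3 states.
Total: 3.

3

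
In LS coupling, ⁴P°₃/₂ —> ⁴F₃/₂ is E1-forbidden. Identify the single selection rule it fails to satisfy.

Reading off the term symbols: S 3/2→3/2, L 1→3, J 3/2→3/2, parity odd→even.
Parity must change: odd → even — ok.
ΔS = 0: S: 3/2 → 3/2 — ok.
ΔL = 0, ±1 (not L=0↔0): L: 1 → 3, ΔL = +2 — fails.
ΔJ = 0, ±1 (not J=0↔0): J: 3/2 → 3/2, ΔJ = +0 — ok.

the ΔL = 0, ±1 rule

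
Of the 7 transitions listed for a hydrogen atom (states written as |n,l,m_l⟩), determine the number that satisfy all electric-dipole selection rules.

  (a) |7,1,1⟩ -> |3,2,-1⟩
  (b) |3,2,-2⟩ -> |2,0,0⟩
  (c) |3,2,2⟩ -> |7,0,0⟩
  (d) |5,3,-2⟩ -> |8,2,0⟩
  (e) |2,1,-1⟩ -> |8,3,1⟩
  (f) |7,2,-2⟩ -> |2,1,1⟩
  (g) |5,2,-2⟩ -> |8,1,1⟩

(a) forbidden — Δm_l = -2 (E1 requires Δm_l = 0, ±1)
(b) forbidden — Δl = -2 (E1 requires Δl = ±1); Δm_l = +2 (E1 requires Δm_l = 0, ±1)
(c) forbidden — Δl = -2 (E1 requires Δl = ±1); Δm_l = -2 (E1 requires Δm_l = 0, ±1)
(d) forbidden — Δm_l = +2 (E1 requires Δm_l = 0, ±1)
(e) forbidden — Δl = +2 (E1 requires Δl = ±1); Δm_l = +2 (E1 requires Δm_l = 0, ±1)
(f) forbidden — Δm_l = +3 (E1 requires Δm_l = 0, ±1)
(g) forbidden — Δm_l = +3 (E1 requires Δm_l = 0, ±1)
Total allowed: 0 of 7.

0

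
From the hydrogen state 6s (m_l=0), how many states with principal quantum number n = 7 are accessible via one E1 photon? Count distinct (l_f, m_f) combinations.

E1 requires Δl = ±1, so l_f ∈ {-1, 1}; with 0 ≤ l_f ≤ n_f−1 = 6, the allowed l_f values are {1}.
For l_f = 1: m_f ∈ {m_i−1, m_i, m_i+1} ∩ [−1, 1] = {-1, 0, 1} → 3 states.
Total: 3.

3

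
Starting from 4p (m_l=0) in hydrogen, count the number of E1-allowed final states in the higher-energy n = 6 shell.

4

E1 requires Δl = ±1, so l_f ∈ {0, 2}; with 0 ≤ l_f ≤ n_f−1 = 5, the allowed l_f values are {0, 2}.
For l_f = 0: m_f ∈ {m_i−1, m_i, m_i+1} ∩ [−0, 0] = {0} → 1 state.
For l_f = 2: m_f ∈ {m_i−1, m_i, m_i+1} ∩ [−2, 2] = {-1, 0, 1} → 3 states.
Total: 4.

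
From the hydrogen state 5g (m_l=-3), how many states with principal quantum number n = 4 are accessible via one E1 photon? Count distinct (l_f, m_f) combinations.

E1 requires Δl = ±1, so l_f ∈ {3, 5}; with 0 ≤ l_f ≤ n_f−1 = 3, the allowed l_f values are {3}.
For l_f = 3: m_f ∈ {m_i−1, m_i, m_i+1} ∩ [−3, 3] = {-3, -2} → 2 states.
Total: 2.

2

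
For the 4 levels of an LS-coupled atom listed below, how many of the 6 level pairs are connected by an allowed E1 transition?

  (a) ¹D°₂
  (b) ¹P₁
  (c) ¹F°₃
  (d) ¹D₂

(a)–(b): allowed.
(a)–(c): forbidden (parity).
(a)–(d): allowed.
(b)–(c): forbidden (ΔL, ΔJ).
(b)–(d): forbidden (parity).
(c)–(d): allowed.
Allowed pairs: 3 of 6.

3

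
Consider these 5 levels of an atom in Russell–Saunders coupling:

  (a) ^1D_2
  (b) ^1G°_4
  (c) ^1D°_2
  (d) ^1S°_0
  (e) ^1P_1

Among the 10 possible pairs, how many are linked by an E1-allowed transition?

(a)–(b): forbidden (ΔL, ΔJ).
(a)–(c): allowed.
(a)–(d): forbidden (ΔL, ΔJ).
(a)–(e): forbidden (parity).
(b)–(c): forbidden (parity, ΔL, ΔJ).
(b)–(d): forbidden (parity, ΔL, ΔJ).
(b)–(e): forbidden (ΔL, ΔJ).
(c)–(d): forbidden (parity, ΔL, ΔJ).
(c)–(e): allowed.
(d)–(e): allowed.
Allowed pairs: 3 of 10.

3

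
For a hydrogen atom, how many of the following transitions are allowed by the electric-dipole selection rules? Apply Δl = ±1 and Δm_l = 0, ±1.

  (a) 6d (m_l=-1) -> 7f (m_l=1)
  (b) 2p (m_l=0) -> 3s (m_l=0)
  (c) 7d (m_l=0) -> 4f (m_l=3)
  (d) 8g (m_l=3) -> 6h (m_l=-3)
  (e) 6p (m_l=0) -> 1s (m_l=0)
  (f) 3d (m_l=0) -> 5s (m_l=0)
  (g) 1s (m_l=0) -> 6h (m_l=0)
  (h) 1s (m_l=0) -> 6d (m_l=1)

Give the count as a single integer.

2

(a) forbidden — Δm_l = +2 (E1 requires Δm_l = 0, ±1)
(b) allowed
(c) forbidden — Δm_l = +3 (E1 requires Δm_l = 0, ±1)
(d) forbidden — Δm_l = -6 (E1 requires Δm_l = 0, ±1)
(e) allowed
(f) forbidden — Δl = -2 (E1 requires Δl = ±1)
(g) forbidden — Δl = +5 (E1 requires Δl = ±1)
(h) forbidden — Δl = +2 (E1 requires Δl = ±1)
Total allowed: 2 of 8.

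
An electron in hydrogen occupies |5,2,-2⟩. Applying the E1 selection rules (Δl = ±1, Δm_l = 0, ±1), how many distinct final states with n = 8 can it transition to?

4

E1 requires Δl = ±1, so l_f ∈ {1, 3}; with 0 ≤ l_f ≤ n_f−1 = 7, the allowed l_f values are {1, 3}.
For l_f = 1: m_f ∈ {m_i−1, m_i, m_i+1} ∩ [−1, 1] = {-1} → 1 state.
For l_f = 3: m_f ∈ {m_i−1, m_i, m_i+1} ∩ [−3, 3] = {-3, -2, -1} → 3 states.
Total: 4.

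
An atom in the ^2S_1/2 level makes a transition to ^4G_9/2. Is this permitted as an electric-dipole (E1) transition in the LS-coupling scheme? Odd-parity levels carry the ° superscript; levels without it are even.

Initial level: S=1/2, L=0, J=1/2, parity even. Final level: S=3/2, L=4, J=9/2, parity even.
Parity must change: even → even — ✗.
ΔS = 0: S: 1/2 → 3/2 — ✗.
ΔL = 0, ±1 (not L=0↔0): L: 0 → 4, ΔL = +4 — ✗.
ΔJ = 0, ±1 (not J=0↔0): J: 1/2 → 9/2, ΔJ = +4 — ✗.
Rule(s) violated: parity, ΔS, ΔL, ΔJ.

forbidden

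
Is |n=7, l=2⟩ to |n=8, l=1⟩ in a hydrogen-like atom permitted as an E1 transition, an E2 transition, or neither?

Δl = 1 − 2 = -1; l_i + l_f = 3.
E1 (Δl = ±1): satisfied.
E2 (Δl = 0,±2, l_i+l_f ≥ 2): not satisfied.

E1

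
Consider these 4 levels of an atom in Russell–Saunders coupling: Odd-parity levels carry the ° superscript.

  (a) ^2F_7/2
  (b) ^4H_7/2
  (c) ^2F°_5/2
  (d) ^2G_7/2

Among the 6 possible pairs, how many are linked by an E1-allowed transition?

(a)–(b): forbidden (parity, ΔS, ΔL).
(a)–(c): allowed.
(a)–(d): forbidden (parity).
(b)–(c): forbidden (ΔS, ΔL).
(b)–(d): forbidden (parity, ΔS).
(c)–(d): allowed.
Allowed pairs: 2 of 6.

2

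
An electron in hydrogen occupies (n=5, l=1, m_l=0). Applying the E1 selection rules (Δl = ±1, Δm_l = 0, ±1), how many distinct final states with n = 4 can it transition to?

E1 requires Δl = ±1, so l_f ∈ {0, 2}; with 0 ≤ l_f ≤ n_f−1 = 3, the allowed l_f values are {0, 2}.
For l_f = 0: m_f ∈ {m_i−1, m_i, m_i+1} ∩ [−0, 0] = {0} → 1 state.
For l_f = 2: m_f ∈ {m_i−1, m_i, m_i+1} ∩ [−2, 2] = {-1, 0, 1} → 3 states.
Total: 4.

4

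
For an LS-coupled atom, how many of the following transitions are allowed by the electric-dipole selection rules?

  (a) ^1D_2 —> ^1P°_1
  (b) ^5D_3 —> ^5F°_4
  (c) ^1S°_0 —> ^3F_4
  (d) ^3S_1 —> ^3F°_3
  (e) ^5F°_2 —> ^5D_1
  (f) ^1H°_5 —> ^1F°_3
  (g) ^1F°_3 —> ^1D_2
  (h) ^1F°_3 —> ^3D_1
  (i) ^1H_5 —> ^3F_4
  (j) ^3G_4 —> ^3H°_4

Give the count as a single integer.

5

(a) allowed
(b) allowed
(c) forbidden (ΔS, ΔL, ΔJ fail)
(d) forbidden (ΔL, ΔJ fail)
(e) allowed
(f) forbidden (parity, ΔL, ΔJ fail)
(g) allowed
(h) forbidden (ΔS, ΔJ fail)
(i) forbidden (parity, ΔS, ΔL fail)
(j) allowed
Total allowed: 5 of 10.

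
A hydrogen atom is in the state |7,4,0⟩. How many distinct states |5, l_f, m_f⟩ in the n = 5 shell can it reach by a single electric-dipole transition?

3

E1 requires Δl = ±1, so l_f ∈ {3, 5}; with 0 ≤ l_f ≤ n_f−1 = 4, the allowed l_f values are {3}.
For l_f = 3: m_f ∈ {m_i−1, m_i, m_i+1} ∩ [−3, 3] = {-1, 0, 1} → 3 states.
Total: 3.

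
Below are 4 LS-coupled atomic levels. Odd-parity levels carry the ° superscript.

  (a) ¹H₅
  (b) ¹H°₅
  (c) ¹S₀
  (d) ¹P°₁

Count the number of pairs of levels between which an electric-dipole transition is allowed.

(a)–(b): allowed.
(a)–(c): forbidden (parity, ΔL, ΔJ).
(a)–(d): forbidden (ΔL, ΔJ).
(b)–(c): forbidden (ΔL, ΔJ).
(b)–(d): forbidden (parity, ΔL, ΔJ).
(c)–(d): allowed.
Allowed pairs: 2 of 6.

2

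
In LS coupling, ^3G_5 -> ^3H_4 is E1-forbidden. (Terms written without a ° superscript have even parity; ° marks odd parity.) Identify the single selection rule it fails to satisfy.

parity

Reading off the term symbols: S 1→1, L 4→5, J 5→4, parity even→even.
ΔL = 0, ±1 (not L=0↔0): L: 4 → 5, ΔL = +1 — ok.
Parity must change: even → even — fails.
ΔS = 0: S: 1 → 1 — ok.
ΔJ = 0, ±1 (not J=0↔0): J: 5 → 4, ΔJ = -1 — ok.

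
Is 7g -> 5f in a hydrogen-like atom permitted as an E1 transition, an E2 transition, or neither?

E1

Δl = 3 − 4 = -1; l_i + l_f = 7.
E1 (Δl = ±1): satisfied.
E2 (Δl = 0,±2, l_i+l_f ≥ 2): not satisfied.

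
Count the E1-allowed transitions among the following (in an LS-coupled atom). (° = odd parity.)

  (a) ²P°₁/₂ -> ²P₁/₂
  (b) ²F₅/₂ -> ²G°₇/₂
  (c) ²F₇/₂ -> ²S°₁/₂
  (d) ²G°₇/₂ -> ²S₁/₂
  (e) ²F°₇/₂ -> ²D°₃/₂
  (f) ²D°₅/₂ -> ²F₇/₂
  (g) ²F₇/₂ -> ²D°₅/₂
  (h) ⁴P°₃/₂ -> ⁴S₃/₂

5

(a) allowed
(b) allowed
(c) forbidden (ΔL, ΔJ fail)
(d) forbidden (ΔL, ΔJ fail)
(e) forbidden (parity, ΔJ fail)
(f) allowed
(g) allowed
(h) allowed
Total allowed: 5 of 8.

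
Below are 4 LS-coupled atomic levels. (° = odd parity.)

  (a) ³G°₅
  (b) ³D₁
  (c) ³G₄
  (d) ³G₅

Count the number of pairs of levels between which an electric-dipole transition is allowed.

2

(a)–(b): forbidden (ΔL, ΔJ).
(a)–(c): allowed.
(a)–(d): allowed.
(b)–(c): forbidden (parity, ΔL, ΔJ).
(b)–(d): forbidden (parity, ΔL, ΔJ).
(c)–(d): forbidden (parity).
Allowed pairs: 2 of 6.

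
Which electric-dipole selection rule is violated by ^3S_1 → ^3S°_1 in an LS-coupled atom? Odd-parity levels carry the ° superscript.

Initial level: S=1, L=0, J=1, parity even. Final level: S=1, L=0, J=1, parity odd.
ΔL = 0, ±1 (not L=0↔0): L: 0 → 0, ΔL = +0 — fails.
ΔS = 0: S: 1 → 1 — ok.
Parity must change: even → odd — ok.
ΔJ = 0, ±1 (not J=0↔0): J: 1 → 1, ΔJ = +0 — ok.

the L=0 ↔ L=0 exclusion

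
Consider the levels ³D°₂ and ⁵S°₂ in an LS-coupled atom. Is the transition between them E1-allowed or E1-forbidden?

Parity must change: odd → odd — violated.
ΔS = 0: S: 1 → 2 — violated.
ΔL = 0, ±1 (not L=0↔0): L: 2 → 0, ΔL = -2 — violated.
ΔJ = 0, ±1 (not J=0↔0): J: 2 → 2, ΔJ = +0 — satisfied.
Rule(s) violated: parity, ΔS, ΔL.

forbidden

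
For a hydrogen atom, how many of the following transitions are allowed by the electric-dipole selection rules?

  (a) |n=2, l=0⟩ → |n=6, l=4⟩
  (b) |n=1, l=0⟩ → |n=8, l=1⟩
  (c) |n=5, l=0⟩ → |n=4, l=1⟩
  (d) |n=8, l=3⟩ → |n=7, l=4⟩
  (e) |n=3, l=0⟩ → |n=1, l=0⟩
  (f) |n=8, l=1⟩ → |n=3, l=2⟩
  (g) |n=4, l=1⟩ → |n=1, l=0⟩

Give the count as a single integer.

(a) forbidden — Δl = +4 (E1 requires Δl = ±1)
(b) allowed
(c) allowed
(d) allowed
(e) forbidden — Δl = +0 (E1 requires Δl = ±1)
(f) allowed
(g) allowed
Total allowed: 5 of 7.

5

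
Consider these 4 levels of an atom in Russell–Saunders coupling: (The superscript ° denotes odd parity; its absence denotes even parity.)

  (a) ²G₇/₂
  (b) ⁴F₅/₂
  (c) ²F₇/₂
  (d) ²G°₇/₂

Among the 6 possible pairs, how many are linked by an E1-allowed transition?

(a)–(b): forbidden (parity, ΔS).
(a)–(c): forbidden (parity).
(a)–(d): allowed.
(b)–(c): forbidden (parity, ΔS).
(b)–(d): forbidden (ΔS).
(c)–(d): allowed.
Allowed pairs: 2 of 6.

2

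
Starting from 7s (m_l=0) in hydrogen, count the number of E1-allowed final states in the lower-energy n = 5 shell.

E1 requires Δl = ±1, so l_f ∈ {-1, 1}; with 0 ≤ l_f ≤ n_f−1 = 4, the allowed l_f values are {1}.
For l_f = 1: m_f ∈ {m_i−1, m_i, m_i+1} ∩ [−1, 1] = {-1, 0, 1} → 3 states.
Total: 3.

3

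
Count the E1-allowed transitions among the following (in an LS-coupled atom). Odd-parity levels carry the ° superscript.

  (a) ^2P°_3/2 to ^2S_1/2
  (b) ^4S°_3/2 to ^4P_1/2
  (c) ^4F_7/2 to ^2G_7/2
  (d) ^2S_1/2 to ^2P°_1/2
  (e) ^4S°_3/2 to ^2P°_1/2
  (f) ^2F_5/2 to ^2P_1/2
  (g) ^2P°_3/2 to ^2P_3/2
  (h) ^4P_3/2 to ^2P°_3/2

(a) allowed
(b) allowed
(c) forbidden (parity, ΔS fail)
(d) allowed
(e) forbidden (parity, ΔS fail)
(f) forbidden (parity, ΔL, ΔJ fail)
(g) allowed
(h) forbidden (ΔS fails)
Total allowed: 4 of 8.

4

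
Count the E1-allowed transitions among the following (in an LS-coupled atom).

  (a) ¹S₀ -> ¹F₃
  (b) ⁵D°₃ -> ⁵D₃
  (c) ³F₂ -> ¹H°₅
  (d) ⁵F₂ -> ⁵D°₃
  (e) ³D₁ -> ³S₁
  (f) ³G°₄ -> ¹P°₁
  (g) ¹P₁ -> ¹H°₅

(a) forbidden (parity, ΔL, ΔJ fail)
(b) allowed
(c) forbidden (ΔS, ΔL, ΔJ fail)
(d) allowed
(e) forbidden (parity, ΔL fail)
(f) forbidden (parity, ΔS, ΔL, ΔJ fail)
(g) forbidden (ΔL, ΔJ fail)
Total allowed: 2 of 7.

2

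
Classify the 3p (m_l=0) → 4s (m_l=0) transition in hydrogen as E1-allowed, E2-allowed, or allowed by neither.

Δl = 0 − 1 = -1; l_i + l_f = 1.
Δm_l = +0.
E1 (Δl = ±1, |Δm_l| ≤ 1): satisfied.
E2 (Δl = 0,±2, l_i+l_f ≥ 2, |Δm_l| ≤ 2): not satisfied.

E1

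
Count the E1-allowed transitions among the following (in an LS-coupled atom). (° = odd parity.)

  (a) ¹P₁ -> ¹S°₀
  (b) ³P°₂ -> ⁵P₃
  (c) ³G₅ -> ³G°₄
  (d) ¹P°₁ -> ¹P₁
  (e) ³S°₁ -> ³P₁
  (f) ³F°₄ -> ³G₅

5

(a) allowed
(b) forbidden (ΔS fails)
(c) allowed
(d) allowed
(e) allowed
(f) allowed
Total allowed: 5 of 6.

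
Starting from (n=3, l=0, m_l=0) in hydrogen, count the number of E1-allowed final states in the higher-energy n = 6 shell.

E1 requires Δl = ±1, so l_f ∈ {-1, 1}; with 0 ≤ l_f ≤ n_f−1 = 5, the allowed l_f values are {1}.
For l_f = 1: m_f ∈ {m_i−1, m_i, m_i+1} ∩ [−1, 1] = {-1, 0, 1} → 3 states.
Total: 3.

3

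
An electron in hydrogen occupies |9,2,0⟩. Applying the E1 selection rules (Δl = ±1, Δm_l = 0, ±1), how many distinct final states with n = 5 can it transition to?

E1 requires Δl = ±1, so l_f ∈ {1, 3}; with 0 ≤ l_f ≤ n_f−1 = 4, the allowed l_f values are {1, 3}.
For l_f = 1: m_f ∈ {m_i−1, m_i, m_i+1} ∩ [−1, 1] = {-1, 0, 1} → 3 states.
For l_f = 3: m_f ∈ {m_i−1, m_i, m_i+1} ∩ [−3, 3] = {-1, 0, 1} → 3 states.
Total: 6.

6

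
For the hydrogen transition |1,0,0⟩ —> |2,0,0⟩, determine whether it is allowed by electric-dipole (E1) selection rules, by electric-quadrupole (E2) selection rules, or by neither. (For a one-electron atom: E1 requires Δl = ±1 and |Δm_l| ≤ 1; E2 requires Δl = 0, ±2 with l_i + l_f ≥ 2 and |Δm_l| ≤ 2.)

Δl = 0 − 0 = +0; l_i + l_f = 0.
Δm_l = +0.
E1 (Δl = ±1, |Δm_l| ≤ 1): not satisfied.
E2 (Δl = 0,±2, l_i+l_f ≥ 2, |Δm_l| ≤ 2): not satisfied.

neither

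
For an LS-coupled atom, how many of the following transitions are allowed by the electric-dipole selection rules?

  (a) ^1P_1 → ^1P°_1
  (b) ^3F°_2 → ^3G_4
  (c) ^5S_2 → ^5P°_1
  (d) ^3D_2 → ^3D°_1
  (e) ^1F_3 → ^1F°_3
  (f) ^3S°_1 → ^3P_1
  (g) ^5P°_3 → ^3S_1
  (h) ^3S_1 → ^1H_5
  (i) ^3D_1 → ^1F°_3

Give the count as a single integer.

5

(a) allowed
(b) forbidden (ΔJ fails)
(c) allowed
(d) allowed
(e) allowed
(f) allowed
(g) forbidden (ΔS, ΔJ fail)
(h) forbidden (parity, ΔS, ΔL, ΔJ fail)
(i) forbidden (ΔS, ΔJ fail)
Total allowed: 5 of 9.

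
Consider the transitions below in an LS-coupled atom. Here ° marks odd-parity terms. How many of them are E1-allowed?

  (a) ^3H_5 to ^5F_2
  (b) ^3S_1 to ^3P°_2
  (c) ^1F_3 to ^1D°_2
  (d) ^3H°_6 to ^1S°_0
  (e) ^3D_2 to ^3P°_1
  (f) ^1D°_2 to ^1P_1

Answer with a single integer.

4

(a) forbidden (parity, ΔS, ΔL, ΔJ fail)
(b) allowed
(c) allowed
(d) forbidden (parity, ΔS, ΔL, ΔJ fail)
(e) allowed
(f) allowed
Total allowed: 4 of 6.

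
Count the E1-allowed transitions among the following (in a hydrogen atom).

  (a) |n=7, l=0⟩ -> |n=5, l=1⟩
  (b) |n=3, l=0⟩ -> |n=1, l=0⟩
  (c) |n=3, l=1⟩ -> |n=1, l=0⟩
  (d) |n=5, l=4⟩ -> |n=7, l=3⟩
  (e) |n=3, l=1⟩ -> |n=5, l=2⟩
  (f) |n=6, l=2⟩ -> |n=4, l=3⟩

(a) allowed
(b) forbidden — Δl = +0 (E1 requires Δl = ±1)
(c) allowed
(d) allowed
(e) allowed
(f) allowed
Total allowed: 5 of 6.

5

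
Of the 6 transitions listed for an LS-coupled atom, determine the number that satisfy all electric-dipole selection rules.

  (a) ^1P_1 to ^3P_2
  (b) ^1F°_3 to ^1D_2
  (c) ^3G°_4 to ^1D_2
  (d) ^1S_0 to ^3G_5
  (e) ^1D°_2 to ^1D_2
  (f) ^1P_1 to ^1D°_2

(a) forbidden (parity, ΔS fail)
(b) allowed
(c) forbidden (ΔS, ΔL, ΔJ fail)
(d) forbidden (parity, ΔS, ΔL, ΔJ fail)
(e) allowed
(f) allowed
Total allowed: 3 of 6.

3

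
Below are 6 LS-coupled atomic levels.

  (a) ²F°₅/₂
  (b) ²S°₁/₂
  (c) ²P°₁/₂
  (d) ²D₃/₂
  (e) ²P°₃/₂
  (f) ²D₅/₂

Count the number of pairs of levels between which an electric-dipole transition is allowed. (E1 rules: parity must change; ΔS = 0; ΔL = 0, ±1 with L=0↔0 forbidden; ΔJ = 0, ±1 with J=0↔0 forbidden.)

(a)–(b): forbidden (parity, ΔL, ΔJ).
(a)–(c): forbidden (parity, ΔL, ΔJ).
(a)–(d): allowed.
(a)–(e): forbidden (parity, ΔL).
(a)–(f): allowed.
(b)–(c): forbidden (parity).
(b)–(d): forbidden (ΔL).
(b)–(e): forbidden (parity).
(b)–(f): forbidden (ΔL, ΔJ).
(c)–(d): allowed.
(c)–(e): forbidden (parity).
(c)–(f): forbidden (ΔJ).
(d)–(e): allowed.
(d)–(f): forbidden (parity).
(e)–(f): allowed.
Allowed pairs: 5 of 15.

5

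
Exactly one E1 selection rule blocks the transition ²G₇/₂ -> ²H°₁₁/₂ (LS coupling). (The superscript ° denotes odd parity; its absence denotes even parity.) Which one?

Parity must change: even → odd — ✓.
ΔS = 0: S: 1/2 → 1/2 — ✓.
ΔL = 0, ±1 (not L=0↔0): L: 4 → 5, ΔL = +1 — ✓.
ΔJ = 0, ±1 (not J=0↔0): J: 7/2 → 11/2, ΔJ = +2 — ✗.

the ΔJ = 0, ±1 rule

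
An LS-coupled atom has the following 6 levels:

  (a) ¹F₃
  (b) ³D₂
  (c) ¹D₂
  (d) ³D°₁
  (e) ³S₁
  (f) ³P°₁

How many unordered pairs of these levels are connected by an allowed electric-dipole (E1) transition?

3

(a)–(b): forbidden (parity, ΔS).
(a)–(c): forbidden (parity).
(a)–(d): forbidden (ΔS, ΔJ).
(a)–(e): forbidden (parity, ΔS, ΔL, ΔJ).
(a)–(f): forbidden (ΔS, ΔL, ΔJ).
(b)–(c): forbidden (parity, ΔS).
(b)–(d): allowed.
(b)–(e): forbidden (parity, ΔL).
(b)–(f): allowed.
(c)–(d): forbidden (ΔS).
(c)–(e): forbidden (parity, ΔS, ΔL).
(c)–(f): forbidden (ΔS).
(d)–(e): forbidden (ΔL).
(d)–(f): forbidden (parity).
(e)–(f): allowed.
Allowed pairs: 3 of 15.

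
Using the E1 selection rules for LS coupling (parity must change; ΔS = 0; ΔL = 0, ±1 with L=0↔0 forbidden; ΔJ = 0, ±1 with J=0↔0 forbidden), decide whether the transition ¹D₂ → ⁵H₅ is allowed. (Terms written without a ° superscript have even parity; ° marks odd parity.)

Parity must change: even → even — ✗.
ΔS = 0: S: 0 → 2 — ✗.
ΔL = 0, ±1 (not L=0↔0): L: 2 → 5, ΔL = +3 — ✗.
ΔJ = 0, ±1 (not J=0↔0): J: 2 → 5, ΔJ = +3 — ✗.
Rule(s) violated: parity, ΔS, ΔL, ΔJ.

forbidden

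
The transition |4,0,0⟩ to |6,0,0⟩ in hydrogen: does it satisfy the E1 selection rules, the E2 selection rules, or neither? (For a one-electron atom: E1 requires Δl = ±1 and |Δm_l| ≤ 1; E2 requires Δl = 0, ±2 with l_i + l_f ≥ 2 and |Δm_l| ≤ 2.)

neither

Δl = 0 − 0 = +0; l_i + l_f = 0.
Δm_l = +0.
E1 (Δl = ±1, |Δm_l| ≤ 1): not satisfied.
E2 (Δl = 0,±2, l_i+l_f ≥ 2, |Δm_l| ≤ 2): not satisfied.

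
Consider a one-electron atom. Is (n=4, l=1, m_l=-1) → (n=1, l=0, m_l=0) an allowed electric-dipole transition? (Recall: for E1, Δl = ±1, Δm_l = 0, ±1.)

Δl = 0 − 1 = -1; the E1 rule Δl = ±1 is ok.
m_l: -1 → 0 (Δm_l = +1). |Δm_l| ≤ 1 ok.
All E1 selection rules are satisfied.

allowed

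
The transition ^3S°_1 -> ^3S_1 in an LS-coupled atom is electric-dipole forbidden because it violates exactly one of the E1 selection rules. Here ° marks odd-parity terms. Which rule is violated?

the L=0 ↔ L=0 exclusion

Parity must change: odd → even — ok.
ΔS = 0: S: 1 → 1 — ok.
ΔL = 0, ±1 (not L=0↔0): L: 0 → 0, ΔL = +0 — fails.
ΔJ = 0, ±1 (not J=0↔0): J: 1 → 1, ΔJ = +0 — ok.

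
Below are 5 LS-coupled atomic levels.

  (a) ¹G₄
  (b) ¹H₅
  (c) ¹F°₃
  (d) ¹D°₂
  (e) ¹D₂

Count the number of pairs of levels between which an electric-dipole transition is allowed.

(a)–(b): forbidden (parity).
(a)–(c): allowed.
(a)–(d): forbidden (ΔL, ΔJ).
(a)–(e): forbidden (parity, ΔL, ΔJ).
(b)–(c): forbidden (ΔL, ΔJ).
(b)–(d): forbidden (ΔL, ΔJ).
(b)–(e): forbidden (parity, ΔL, ΔJ).
(c)–(d): forbidden (parity).
(c)–(e): allowed.
(d)–(e): allowed.
Allowed pairs: 3 of 10.

3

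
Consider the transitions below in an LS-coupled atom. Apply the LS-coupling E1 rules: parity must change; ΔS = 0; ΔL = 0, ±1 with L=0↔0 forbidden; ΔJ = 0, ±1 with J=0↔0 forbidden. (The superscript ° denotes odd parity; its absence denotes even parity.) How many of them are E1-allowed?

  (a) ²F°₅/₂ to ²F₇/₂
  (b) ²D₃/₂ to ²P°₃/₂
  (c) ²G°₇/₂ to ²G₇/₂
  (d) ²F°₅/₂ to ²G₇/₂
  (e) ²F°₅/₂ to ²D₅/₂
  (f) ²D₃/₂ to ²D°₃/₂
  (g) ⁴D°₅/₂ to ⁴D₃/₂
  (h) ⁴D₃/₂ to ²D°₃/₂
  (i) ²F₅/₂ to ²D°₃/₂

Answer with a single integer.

8

(a) allowed
(b) allowed
(c) allowed
(d) allowed
(e) allowed
(f) allowed
(g) allowed
(h) forbidden (ΔS fails)
(i) allowed
Total allowed: 8 of 9.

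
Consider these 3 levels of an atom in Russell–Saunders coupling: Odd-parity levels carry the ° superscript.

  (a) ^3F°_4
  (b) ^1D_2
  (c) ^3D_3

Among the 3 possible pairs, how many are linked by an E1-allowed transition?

(a)–(b): forbidden (ΔS, ΔJ).
(a)–(c): allowed.
(b)–(c): forbidden (parity, ΔS).
Allowed pairs: 1 of 3.

1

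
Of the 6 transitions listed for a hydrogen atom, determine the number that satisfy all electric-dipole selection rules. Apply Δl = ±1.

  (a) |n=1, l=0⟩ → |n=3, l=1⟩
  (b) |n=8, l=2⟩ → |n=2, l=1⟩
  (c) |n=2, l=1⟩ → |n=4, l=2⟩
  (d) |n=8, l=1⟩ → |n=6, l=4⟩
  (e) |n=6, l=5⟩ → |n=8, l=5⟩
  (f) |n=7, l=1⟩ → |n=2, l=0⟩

4

(a) allowed
(b) allowed
(c) allowed
(d) forbidden — Δl = +3 (E1 requires Δl = ±1)
(e) forbidden — Δl = +0 (E1 requires Δl = ±1)
(f) allowed
Total allowed: 4 of 6.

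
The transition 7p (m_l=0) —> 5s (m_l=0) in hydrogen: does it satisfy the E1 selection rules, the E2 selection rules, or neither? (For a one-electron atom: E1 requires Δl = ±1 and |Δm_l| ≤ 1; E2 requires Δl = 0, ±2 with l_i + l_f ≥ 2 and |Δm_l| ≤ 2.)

E1

Δl = 0 − 1 = -1; l_i + l_f = 1.
Δm_l = +0.
E1 (Δl = ±1, |Δm_l| ≤ 1): satisfied.
E2 (Δl = 0,±2, l_i+l_f ≥ 2, |Δm_l| ≤ 2): not satisfied.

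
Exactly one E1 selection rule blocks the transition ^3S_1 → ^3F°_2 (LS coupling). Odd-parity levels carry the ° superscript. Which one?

Parity must change: even → odd — ok.
ΔS = 0: S: 1 → 1 — ok.
ΔL = 0, ±1 (not L=0↔0): L: 0 → 3, ΔL = +3 — fails.
ΔJ = 0, ±1 (not J=0↔0): J: 1 → 2, ΔJ = +1 — ok.

the ΔL = 0, ±1 rule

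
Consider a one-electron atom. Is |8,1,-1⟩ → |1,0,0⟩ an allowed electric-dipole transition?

allowed

Initial l = 1, final l = 0, so Δl = -1. E1 requires Δl = ±1: ok.
m_l: -1 → 0 (Δm_l = +1). |Δm_l| ≤ 1 ok.
All E1 selection rules are satisfied.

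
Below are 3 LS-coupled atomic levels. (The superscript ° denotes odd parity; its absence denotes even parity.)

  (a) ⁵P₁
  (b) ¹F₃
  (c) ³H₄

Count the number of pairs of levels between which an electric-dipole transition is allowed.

0

(a)–(b): forbidden (parity, ΔS, ΔL, ΔJ).
(a)–(c): forbidden (parity, ΔS, ΔL, ΔJ).
(b)–(c): forbidden (parity, ΔS, ΔL).
Allowed pairs: 0 of 3.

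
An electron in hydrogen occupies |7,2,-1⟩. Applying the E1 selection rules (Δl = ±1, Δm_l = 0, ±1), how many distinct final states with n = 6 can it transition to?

5

E1 requires Δl = ±1, so l_f ∈ {1, 3}; with 0 ≤ l_f ≤ n_f−1 = 5, the allowed l_f values are {1, 3}.
For l_f = 1: m_f ∈ {m_i−1, m_i, m_i+1} ∩ [−1, 1] = {-1, 0} → 2 states.
For l_f = 3: m_f ∈ {m_i−1, m_i, m_i+1} ∩ [−3, 3] = {-2, -1, 0} → 3 states.
Total: 5.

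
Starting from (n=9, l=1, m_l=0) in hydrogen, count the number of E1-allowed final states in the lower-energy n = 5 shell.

4

E1 requires Δl = ±1, so l_f ∈ {0, 2}; with 0 ≤ l_f ≤ n_f−1 = 4, the allowed l_f values are {0, 2}.
For l_f = 0: m_f ∈ {m_i−1, m_i, m_i+1} ∩ [−0, 0] = {0} → 1 state.
For l_f = 2: m_f ∈ {m_i−1, m_i, m_i+1} ∩ [−2, 2] = {-1, 0, 1} → 3 states.
Total: 4.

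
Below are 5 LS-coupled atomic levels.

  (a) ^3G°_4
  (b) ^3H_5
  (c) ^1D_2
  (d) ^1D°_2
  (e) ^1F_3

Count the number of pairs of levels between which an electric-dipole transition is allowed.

3

(a)–(b): allowed.
(a)–(c): forbidden (ΔS, ΔL, ΔJ).
(a)–(d): forbidden (parity, ΔS, ΔL, ΔJ).
(a)–(e): forbidden (ΔS).
(b)–(c): forbidden (parity, ΔS, ΔL, ΔJ).
(b)–(d): forbidden (ΔS, ΔL, ΔJ).
(b)–(e): forbidden (parity, ΔS, ΔL, ΔJ).
(c)–(d): allowed.
(c)–(e): forbidden (parity).
(d)–(e): allowed.
Allowed pairs: 3 of 10.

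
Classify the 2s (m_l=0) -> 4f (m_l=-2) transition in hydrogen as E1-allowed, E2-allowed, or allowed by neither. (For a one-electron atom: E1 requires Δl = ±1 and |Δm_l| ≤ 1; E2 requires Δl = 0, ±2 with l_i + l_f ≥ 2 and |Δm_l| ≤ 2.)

Δl = 3 − 0 = +3; l_i + l_f = 3.
Δm_l = -2.
E1 (Δl = ±1, |Δm_l| ≤ 1): not satisfied.
E2 (Δl = 0,±2, l_i+l_f ≥ 2, |Δm_l| ≤ 2): not satisfied.

neither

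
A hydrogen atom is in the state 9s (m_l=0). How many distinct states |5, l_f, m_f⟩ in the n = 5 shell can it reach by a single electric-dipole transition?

E1 requires Δl = ±1, so l_f ∈ {-1, 1}; with 0 ≤ l_f ≤ n_f−1 = 4, the allowed l_f values are {1}.
For l_f = 1: m_f ∈ {m_i−1, m_i, m_i+1} ∩ [−1, 1] = {-1, 0, 1} → 3 states.
Total: 3.

3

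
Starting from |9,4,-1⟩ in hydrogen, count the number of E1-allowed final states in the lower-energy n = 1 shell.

0

E1 requires l_f ∈ {3, 5}, but neither lies in [0, 0], so no final state is reachable.
Total: 0.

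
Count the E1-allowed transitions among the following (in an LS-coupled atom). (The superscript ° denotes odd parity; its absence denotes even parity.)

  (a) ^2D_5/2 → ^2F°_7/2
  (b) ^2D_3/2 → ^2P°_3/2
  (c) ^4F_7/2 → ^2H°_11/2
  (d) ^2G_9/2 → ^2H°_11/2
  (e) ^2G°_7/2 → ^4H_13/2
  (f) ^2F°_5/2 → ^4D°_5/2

(a) allowed
(b) allowed
(c) forbidden (ΔS, ΔL, ΔJ fail)
(d) allowed
(e) forbidden (ΔS, ΔJ fail)
(f) forbidden (parity, ΔS fail)
Total allowed: 3 of 6.

3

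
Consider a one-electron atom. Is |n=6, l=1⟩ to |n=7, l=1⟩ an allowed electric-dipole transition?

Δl = 1 − 1 = +0; the E1 rule Δl = ±1 is violated.
The transition is electric-dipole forbidden.

forbidden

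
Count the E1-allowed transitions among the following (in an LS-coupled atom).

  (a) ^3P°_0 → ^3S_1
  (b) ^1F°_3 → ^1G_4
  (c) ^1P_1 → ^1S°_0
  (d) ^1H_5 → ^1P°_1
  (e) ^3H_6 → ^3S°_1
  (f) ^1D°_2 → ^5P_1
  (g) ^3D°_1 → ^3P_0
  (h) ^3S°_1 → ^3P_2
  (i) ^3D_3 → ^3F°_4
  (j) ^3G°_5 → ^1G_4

6

(a) allowed
(b) allowed
(c) allowed
(d) forbidden (ΔL, ΔJ fail)
(e) forbidden (ΔL, ΔJ fail)
(f) forbidden (ΔS fails)
(g) allowed
(h) allowed
(i) allowed
(j) forbidden (ΔS fails)
Total allowed: 6 of 10.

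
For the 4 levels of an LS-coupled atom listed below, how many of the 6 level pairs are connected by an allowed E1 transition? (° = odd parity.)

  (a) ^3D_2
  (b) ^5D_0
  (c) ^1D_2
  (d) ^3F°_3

1

(a)–(b): forbidden (parity, ΔS, ΔJ).
(a)–(c): forbidden (parity, ΔS).
(a)–(d): allowed.
(b)–(c): forbidden (parity, ΔS, ΔJ).
(b)–(d): forbidden (ΔS, ΔJ).
(c)–(d): forbidden (ΔS).
Allowed pairs: 1 of 6.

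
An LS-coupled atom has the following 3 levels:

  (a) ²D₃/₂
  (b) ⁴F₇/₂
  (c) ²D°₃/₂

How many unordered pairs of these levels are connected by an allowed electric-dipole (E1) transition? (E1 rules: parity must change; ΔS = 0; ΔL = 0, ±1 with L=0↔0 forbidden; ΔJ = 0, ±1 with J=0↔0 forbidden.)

1

(a)–(b): forbidden (parity, ΔS, ΔJ).
(a)–(c): allowed.
(b)–(c): forbidden (ΔS, ΔJ).
Allowed pairs: 1 of 3.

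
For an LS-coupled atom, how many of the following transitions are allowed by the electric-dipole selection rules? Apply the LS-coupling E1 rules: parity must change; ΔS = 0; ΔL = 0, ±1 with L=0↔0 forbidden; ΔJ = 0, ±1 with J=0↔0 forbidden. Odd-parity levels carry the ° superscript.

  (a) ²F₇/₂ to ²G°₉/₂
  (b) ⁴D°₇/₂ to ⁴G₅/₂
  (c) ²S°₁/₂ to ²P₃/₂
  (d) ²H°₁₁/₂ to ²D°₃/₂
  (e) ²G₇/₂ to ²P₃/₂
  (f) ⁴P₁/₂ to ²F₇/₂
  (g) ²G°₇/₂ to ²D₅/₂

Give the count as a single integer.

2

(a) allowed
(b) forbidden (ΔL fails)
(c) allowed
(d) forbidden (parity, ΔL, ΔJ fail)
(e) forbidden (parity, ΔL, ΔJ fail)
(f) forbidden (parity, ΔS, ΔL, ΔJ fail)
(g) forbidden (ΔL fails)
Total allowed: 2 of 7.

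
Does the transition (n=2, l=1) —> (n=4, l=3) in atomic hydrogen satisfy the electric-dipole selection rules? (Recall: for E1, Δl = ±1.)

forbidden

Initial l = 1, final l = 3, so Δl = +2. E1 requires Δl = ±1: violated.
The transition is electric-dipole forbidden.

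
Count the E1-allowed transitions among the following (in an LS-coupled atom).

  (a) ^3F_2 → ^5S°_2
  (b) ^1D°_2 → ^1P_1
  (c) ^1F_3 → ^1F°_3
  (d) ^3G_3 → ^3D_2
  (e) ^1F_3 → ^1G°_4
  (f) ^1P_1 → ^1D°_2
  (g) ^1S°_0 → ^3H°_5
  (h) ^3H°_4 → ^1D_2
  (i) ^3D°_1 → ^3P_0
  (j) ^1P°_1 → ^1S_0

(a) forbidden (ΔS, ΔL fail)
(b) allowed
(c) allowed
(d) forbidden (parity, ΔL fail)
(e) allowed
(f) allowed
(g) forbidden (parity, ΔS, ΔL, ΔJ fail)
(h) forbidden (ΔS, ΔL, ΔJ fail)
(i) allowed
(j) allowed
Total allowed: 6 of 10.

6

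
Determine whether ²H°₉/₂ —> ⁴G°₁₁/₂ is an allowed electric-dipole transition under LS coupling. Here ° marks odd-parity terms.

Parity must change: odd → odd — fails.
ΔS = 0: S: 1/2 → 3/2 — fails.
ΔL = 0, ±1 (not L=0↔0): L: 5 → 4, ΔL = -1 — passes.
ΔJ = 0, ±1 (not J=0↔0): J: 9/2 → 11/2, ΔJ = +1 — passes.
Rule(s) violated: parity, ΔS.

forbidden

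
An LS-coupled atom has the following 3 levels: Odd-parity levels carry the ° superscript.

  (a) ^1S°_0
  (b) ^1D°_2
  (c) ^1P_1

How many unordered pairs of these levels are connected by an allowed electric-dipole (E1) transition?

2

(a)–(b): forbidden (parity, ΔL, ΔJ).
(a)–(c): allowed.
(b)–(c): allowed.
Allowed pairs: 2 of 3.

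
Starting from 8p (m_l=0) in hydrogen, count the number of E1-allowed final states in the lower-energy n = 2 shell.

E1 requires Δl = ±1, so l_f ∈ {0, 2}; with 0 ≤ l_f ≤ n_f−1 = 1, the allowed l_f values are {0}.
For l_f = 0: m_f ∈ {m_i−1, m_i, m_i+1} ∩ [−0, 0] = {0} → 1 state.
Total: 1.

1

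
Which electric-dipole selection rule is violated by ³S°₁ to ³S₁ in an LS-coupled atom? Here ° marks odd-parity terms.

Parity must change: odd → even — ✓.
ΔS = 0: S: 1 → 1 — ✓.
ΔL = 0, ±1 (not L=0↔0): L: 0 → 0, ΔL = +0 — ✗.
ΔJ = 0, ±1 (not J=0↔0): J: 1 → 1, ΔJ = +0 — ✓.

the L=0 ↔ L=0 exclusion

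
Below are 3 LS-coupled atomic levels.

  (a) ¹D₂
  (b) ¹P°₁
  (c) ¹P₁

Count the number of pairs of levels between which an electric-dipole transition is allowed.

(a)–(b): allowed.
(a)–(c): forbidden (parity).
(b)–(c): allowed.
Allowed pairs: 2 of 3.

2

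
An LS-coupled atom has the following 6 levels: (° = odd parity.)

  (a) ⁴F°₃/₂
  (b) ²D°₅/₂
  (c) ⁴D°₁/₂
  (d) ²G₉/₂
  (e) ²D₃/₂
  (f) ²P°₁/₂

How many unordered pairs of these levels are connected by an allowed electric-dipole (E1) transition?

(a)–(b): forbidden (parity, ΔS).
(a)–(c): forbidden (parity).
(a)–(d): forbidden (ΔS, ΔJ).
(a)–(e): forbidden (ΔS).
(a)–(f): forbidden (parity, ΔS, ΔL).
(b)–(c): forbidden (parity, ΔS, ΔJ).
(b)–(d): forbidden (ΔL, ΔJ).
(b)–(e): allowed.
(b)–(f): forbidden (parity, ΔJ).
(c)–(d): forbidden (ΔS, ΔL, ΔJ).
(c)–(e): forbidden (ΔS).
(c)–(f): forbidden (parity, ΔS).
(d)–(e): forbidden (parity, ΔL, ΔJ).
(d)–(f): forbidden (ΔL, ΔJ).
(e)–(f): allowed.
Allowed pairs: 2 of 15.

2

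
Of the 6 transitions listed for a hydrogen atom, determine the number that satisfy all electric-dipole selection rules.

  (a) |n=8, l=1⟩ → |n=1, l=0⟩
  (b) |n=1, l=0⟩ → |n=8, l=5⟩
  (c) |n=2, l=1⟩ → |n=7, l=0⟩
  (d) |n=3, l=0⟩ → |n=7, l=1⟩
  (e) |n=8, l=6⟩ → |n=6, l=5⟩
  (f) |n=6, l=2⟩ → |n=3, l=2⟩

(a) allowed
(b) forbidden — Δl = +5 (E1 requires Δl = ±1)
(c) allowed
(d) allowed
(e) allowed
(f) forbidden — Δl = +0 (E1 requires Δl = ±1)
Total allowed: 4 of 6.

4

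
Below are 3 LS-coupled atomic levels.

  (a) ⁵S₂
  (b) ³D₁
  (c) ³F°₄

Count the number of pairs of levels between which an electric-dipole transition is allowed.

0

(a)–(b): forbidden (parity, ΔS, ΔL).
(a)–(c): forbidden (ΔS, ΔL, ΔJ).
(b)–(c): forbidden (ΔJ).
Allowed pairs: 0 of 3.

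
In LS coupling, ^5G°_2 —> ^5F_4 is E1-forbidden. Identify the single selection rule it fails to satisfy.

the ΔJ = 0, ±1 rule

ΔJ = 0, ±1 (not J=0↔0): J: 2 → 4, ΔJ = +2 — fails.
ΔL = 0, ±1 (not L=0↔0): L: 4 → 3, ΔL = -1 — passes.
Parity must change: odd → even — passes.
ΔS = 0: S: 2 → 2 — passes.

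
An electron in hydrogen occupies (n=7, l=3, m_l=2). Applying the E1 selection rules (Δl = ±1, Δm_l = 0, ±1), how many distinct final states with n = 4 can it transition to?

2

E1 requires Δl = ±1, so l_f ∈ {2, 4}; with 0 ≤ l_f ≤ n_f−1 = 3, the allowed l_f values are {2}.
For l_f = 2: m_f ∈ {m_i−1, m_i, m_i+1} ∩ [−2, 2] = {1, 2} → 2 states.
Total: 2.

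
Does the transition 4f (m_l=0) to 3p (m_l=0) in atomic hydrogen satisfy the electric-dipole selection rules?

Initial l = 3, final l = 1, so Δl = -2. E1 requires Δl = ±1: ✗.
m_l: 0 → 0 (Δm_l = +0). |Δm_l| ≤ 1 ✓.
The transition is electric-dipole forbidden.

forbidden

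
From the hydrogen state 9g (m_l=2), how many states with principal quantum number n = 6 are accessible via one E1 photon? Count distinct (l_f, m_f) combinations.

6

E1 requires Δl = ±1, so l_f ∈ {3, 5}; with 0 ≤ l_f ≤ n_f−1 = 5, the allowed l_f values are {3, 5}.
For l_f = 3: m_f ∈ {m_i−1, m_i, m_i+1} ∩ [−3, 3] = {1, 2, 3} → 3 states.
For l_f = 5: m_f ∈ {m_i−1, m_i, m_i+1} ∩ [−5, 5] = {1, 2, 3} → 3 states.
Total: 6.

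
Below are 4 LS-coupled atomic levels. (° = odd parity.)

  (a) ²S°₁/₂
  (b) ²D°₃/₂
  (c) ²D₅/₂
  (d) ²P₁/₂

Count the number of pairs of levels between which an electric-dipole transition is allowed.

3

(a)–(b): forbidden (parity, ΔL).
(a)–(c): forbidden (ΔL, ΔJ).
(a)–(d): allowed.
(b)–(c): allowed.
(b)–(d): allowed.
(c)–(d): forbidden (parity, ΔJ).
Allowed pairs: 3 of 6.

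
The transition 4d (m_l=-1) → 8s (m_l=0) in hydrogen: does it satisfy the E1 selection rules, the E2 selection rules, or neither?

E2

Δl = 0 − 2 = -2; l_i + l_f = 2.
Δm_l = +1.
E1 (Δl = ±1, |Δm_l| ≤ 1): not satisfied.
E2 (Δl = 0,±2, l_i+l_f ≥ 2, |Δm_l| ≤ 2): satisfied.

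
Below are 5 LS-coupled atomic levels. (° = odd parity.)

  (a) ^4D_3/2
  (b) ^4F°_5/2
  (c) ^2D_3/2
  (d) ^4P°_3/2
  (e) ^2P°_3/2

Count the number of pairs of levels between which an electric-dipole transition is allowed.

(a)–(b): allowed.
(a)–(c): forbidden (parity, ΔS).
(a)–(d): allowed.
(a)–(e): forbidden (ΔS).
(b)–(c): forbidden (ΔS).
(b)–(d): forbidden (parity, ΔL).
(b)–(e): forbidden (parity, ΔS, ΔL).
(c)–(d): forbidden (ΔS).
(c)–(e): allowed.
(d)–(e): forbidden (parity, ΔS).
Allowed pairs: 3 of 10.

3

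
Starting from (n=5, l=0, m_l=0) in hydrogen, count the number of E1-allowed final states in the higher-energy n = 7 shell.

3

E1 requires Δl = ±1, so l_f ∈ {-1, 1}; with 0 ≤ l_f ≤ n_f−1 = 6, the allowed l_f values are {1}.
For l_f = 1: m_f ∈ {m_i−1, m_i, m_i+1} ∩ [−1, 1] = {-1, 0, 1} → 3 states.
Total: 3.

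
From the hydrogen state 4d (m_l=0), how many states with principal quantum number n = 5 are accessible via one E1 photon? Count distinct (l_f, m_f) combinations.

E1 requires Δl = ±1, so l_f ∈ {1, 3}; with 0 ≤ l_f ≤ n_f−1 = 4, the allowed l_f values are {1, 3}.
For l_f = 1: m_f ∈ {m_i−1, m_i, m_i+1} ∩ [−1, 1] = {-1, 0, 1} → 3 states.
For l_f = 3: m_f ∈ {m_i−1, m_i, m_i+1} ∩ [−3, 3] = {-1, 0, 1} → 3 states.
Total: 6.

6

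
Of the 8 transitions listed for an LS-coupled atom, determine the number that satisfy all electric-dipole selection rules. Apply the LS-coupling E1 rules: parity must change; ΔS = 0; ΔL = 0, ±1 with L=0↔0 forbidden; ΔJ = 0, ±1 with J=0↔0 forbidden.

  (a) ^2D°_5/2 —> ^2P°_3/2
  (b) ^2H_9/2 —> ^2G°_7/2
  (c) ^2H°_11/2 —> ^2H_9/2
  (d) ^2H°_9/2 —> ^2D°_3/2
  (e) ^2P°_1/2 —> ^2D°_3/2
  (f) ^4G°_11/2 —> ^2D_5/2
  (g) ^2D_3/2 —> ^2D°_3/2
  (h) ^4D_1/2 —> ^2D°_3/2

3

(a) forbidden (parity fails)
(b) allowed
(c) allowed
(d) forbidden (parity, ΔL, ΔJ fail)
(e) forbidden (parity fails)
(f) forbidden (ΔS, ΔL, ΔJ fail)
(g) allowed
(h) forbidden (ΔS fails)
Total allowed: 3 of 8.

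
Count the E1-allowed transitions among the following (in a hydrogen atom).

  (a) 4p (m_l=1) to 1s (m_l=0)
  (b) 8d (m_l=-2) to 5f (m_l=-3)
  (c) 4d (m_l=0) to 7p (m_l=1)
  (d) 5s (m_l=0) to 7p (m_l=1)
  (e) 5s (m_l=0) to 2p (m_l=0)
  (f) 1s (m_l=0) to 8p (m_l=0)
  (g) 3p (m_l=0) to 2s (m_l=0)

(a) allowed
(b) allowed
(c) allowed
(d) allowed
(e) allowed
(f) allowed
(g) allowed
Total allowed: 7 of 7.

7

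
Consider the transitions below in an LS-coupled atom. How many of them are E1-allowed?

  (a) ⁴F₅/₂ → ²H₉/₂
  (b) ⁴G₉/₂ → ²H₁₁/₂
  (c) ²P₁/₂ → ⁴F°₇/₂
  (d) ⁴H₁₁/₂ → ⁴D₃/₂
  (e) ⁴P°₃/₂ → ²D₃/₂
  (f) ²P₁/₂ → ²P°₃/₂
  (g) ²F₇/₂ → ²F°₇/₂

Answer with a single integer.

2

(a) forbidden (parity, ΔS, ΔL, ΔJ fail)
(b) forbidden (parity, ΔS fail)
(c) forbidden (ΔS, ΔL, ΔJ fail)
(d) forbidden (parity, ΔL, ΔJ fail)
(e) forbidden (ΔS fails)
(f) allowed
(g) allowed
Total allowed: 2 of 7.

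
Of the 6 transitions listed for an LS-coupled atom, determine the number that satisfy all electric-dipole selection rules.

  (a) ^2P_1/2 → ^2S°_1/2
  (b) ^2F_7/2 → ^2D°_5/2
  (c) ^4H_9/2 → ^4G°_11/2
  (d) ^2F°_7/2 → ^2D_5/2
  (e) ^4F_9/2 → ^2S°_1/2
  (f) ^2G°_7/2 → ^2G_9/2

5

(a) allowed
(b) allowed
(c) allowed
(d) allowed
(e) forbidden (ΔS, ΔL, ΔJ fail)
(f) allowed
Total allowed: 5 of 6.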